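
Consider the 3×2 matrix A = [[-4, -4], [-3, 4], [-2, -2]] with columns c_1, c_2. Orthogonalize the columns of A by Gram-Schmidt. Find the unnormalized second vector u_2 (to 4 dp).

c_1 = (-4, -3, -2); ‖c_1‖ = 5.3852, so q_1 = (-0.7428, -0.5571, -0.3714).
q_1·c_2 = (-0.7428)·(-4) + (-0.5571)·4 + (-0.3714)·(-2) = 1.4856.
u_2 = c_2 − 1.4856·q_1 = (-2.8966, 4.8276, -1.4483).

u_2 = (-2.8966, 4.8276, -1.4483)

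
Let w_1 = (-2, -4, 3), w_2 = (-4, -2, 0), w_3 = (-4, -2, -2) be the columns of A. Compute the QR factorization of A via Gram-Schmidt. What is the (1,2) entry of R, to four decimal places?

w_1 = (-2, -4, 3); ‖w_1‖ = 5.3852, so q_1 = (-0.3714, -0.7428, 0.5571).
r_{12} = q_1·w_2 = 2.9711.

r_{12} = 2.9711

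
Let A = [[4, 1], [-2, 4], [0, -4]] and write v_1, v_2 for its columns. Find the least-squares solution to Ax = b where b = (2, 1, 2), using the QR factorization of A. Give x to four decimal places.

e_1 = v_1/‖v_1‖ = (4, -2, 0)/4.4721 = (0.8944, -0.4472, 0.0000).
r_{12} = e_1·v_2 = -0.8944.
u_2 = v_2 + 0.8944·e_1 = (1.8000, 3.6000, -4.0000).
‖u_2‖ = 5.6745, so e_2 = (0.3172, 0.6344, -0.7049).
Qᵀb = (1.3416, -0.1410).
Back-substitute: x_2 = -0.1410/5.6745 = -0.0248.
x_1 = (1.3416 + 0.8944·(-0.0248))/4.4721 = 0.2950.

x = (0.2950, -0.0248)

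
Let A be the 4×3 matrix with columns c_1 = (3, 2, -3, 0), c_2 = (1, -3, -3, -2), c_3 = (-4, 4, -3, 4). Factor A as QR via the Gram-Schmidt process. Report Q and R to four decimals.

c_1 = (3, 2, -3, 0); ‖c_1‖ = 4.6904, so e_1 = (0.6396, 0.4264, -0.6396, 0.0000).
e_1·c_2 = 0.6396·1 + 0.4264·(-3) + (-0.6396)·(-3) + 0.0000·(-2) = 1.2792.
u_2 = c_2 − 1.2792·e_1 = (0.1818, -3.5455, -2.1818, -2.0000).
‖u_2‖ = 4.6221, so e_2 = (0.0393, -0.7671, -0.4720, -0.4327).
e_1·c_3 = 0.6396·(-4) + 0.4264·4 + (-0.6396)·(-3) + 0.0000·4 = 1.0660; e_2·c_3 = 0.0393·(-4) + (-0.7671)·4 + (-0.4720)·(-3) + (-0.4327)·4 = -3.5403.
u_3 = c_3 − 1.0660·e_1 + 3.5403·e_2 = (-4.5426, 0.8298, -3.9894, 2.4681).
‖u_3‖ = 6.5825, so e_3 = (-0.6901, 0.1261, -0.6061, 0.3749).

Q = [[0.6396, 0.0393, -0.6901], [0.4264, -0.7671, 0.1261], [-0.6396, -0.4720, -0.6061], [0.0000, -0.4327, 0.3749]], R = [[4.6904, 1.2792, 1.0660], [0.0000, 4.6221, -3.5403], [0.0000, 0.0000, 6.5825]]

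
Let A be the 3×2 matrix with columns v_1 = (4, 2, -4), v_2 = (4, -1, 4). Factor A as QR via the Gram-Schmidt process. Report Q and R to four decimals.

Q = [[0.6667, 0.7362], [0.3333, -0.1550], [-0.6667, 0.6587]], R = [[6.0000, -0.3333], [0.0000, 5.7349]]

v_1 = (4, 2, -4); ‖v_1‖ = 6.0000, so e_1 = (0.6667, 0.3333, -0.6667).
e_1·v_2 = 0.6667·4 + 0.3333·(-1) + (-0.6667)·4 = -0.3333.
u_2 = v_2 + 0.3333·e_1 = (4.2222, -0.8889, 3.7778).
‖u_2‖ = 5.7349, so e_2 = (0.7362, -0.1550, 0.6587).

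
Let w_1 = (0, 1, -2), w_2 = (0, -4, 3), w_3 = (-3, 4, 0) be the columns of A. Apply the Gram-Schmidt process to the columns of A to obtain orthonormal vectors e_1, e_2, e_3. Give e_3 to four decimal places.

e_3 = (-1.0000, 0.0000, 0.0000)

w_1 = (0, 1, -2); ‖w_1‖ = 2.2361, so e_1 = (0.0000, 0.4472, -0.8944).
e_1·w_2 = 0.0000·0 + 0.4472·(-4) + (-0.8944)·3 = -4.4721.
u_2 = w_2 + 4.4721·e_1 = (0.0000, -2.0000, -1.0000).
‖u_2‖ = 2.2361, so e_2 = (0.0000, -0.8944, -0.4472).
e_1·w_3 = 0.0000·(-3) + 0.4472·4 + (-0.8944)·0 = 1.7889; e_2·w_3 = 0.0000·(-3) + (-0.8944)·4 + (-0.4472)·0 = -3.5777.
u_3 = w_3 − 1.7889·e_1 + 3.5777·e_2 = (-3.0000, 0.0000, 0.0000).
‖u_3‖ = 3.0000, so e_3 = (-1.0000, 0.0000, 0.0000).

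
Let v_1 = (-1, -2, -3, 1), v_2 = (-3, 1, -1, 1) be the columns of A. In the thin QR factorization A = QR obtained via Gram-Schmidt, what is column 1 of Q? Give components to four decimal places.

e_1 = (-0.2582, -0.5164, -0.7746, 0.2582)

v_1 = (-1, -2, -3, 1); ‖v_1‖ = 3.8730, so e_1 = (-0.2582, -0.5164, -0.7746, 0.2582).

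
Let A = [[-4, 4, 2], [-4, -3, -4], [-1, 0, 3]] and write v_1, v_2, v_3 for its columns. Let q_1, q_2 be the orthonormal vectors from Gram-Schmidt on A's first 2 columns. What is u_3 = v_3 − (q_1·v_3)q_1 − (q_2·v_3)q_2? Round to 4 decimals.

q_1 = v_1/‖v_1‖ = (-4, -4, -1)/5.7446 = (-0.6963, -0.6963, -0.1741).
r_{12} = q_1·v_2 = -0.6963.
u_2 = v_2 + 0.6963·q_1 = (3.5152, -3.4848, -0.1212).
‖u_2‖ = 4.9513, so q_2 = (0.7099, -0.7038, -0.0245).
r_{13} = q_1·v_3 = 0.8704; r_{23} = q_2·v_3 = 4.1618.
u_3 = v_3 − 0.8704·q_1 − 4.1618·q_2 = (-0.3486, -0.4648, 3.2534).

u_3 = (-0.3486, -0.4648, 3.2534)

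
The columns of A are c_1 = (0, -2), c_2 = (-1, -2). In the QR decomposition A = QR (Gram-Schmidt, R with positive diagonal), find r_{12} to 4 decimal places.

r_{12} = 2.0000

c_1 = (0, -2); ‖c_1‖ = 2.0000, so q_1 = (0.0000, -1.0000).
r_{12} = q_1·c_2 = 2.0000.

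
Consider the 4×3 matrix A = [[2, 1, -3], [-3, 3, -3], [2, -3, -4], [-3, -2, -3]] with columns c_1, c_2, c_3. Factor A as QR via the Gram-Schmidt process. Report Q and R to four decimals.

Q = [[0.3922, 0.3348, -0.6044], [-0.5883, 0.4771, -0.5175], [0.3922, -0.5357, -0.5506], [-0.5883, -0.6110, -0.2525]], R = [[5.0990, -1.3728, 0.7845], [0.0000, 4.5951, 1.5401], [0.0000, 0.0000, 6.3256]]

c_1 = (2, -3, 2, -3); ‖c_1‖ = 5.0990, so q_1 = (0.3922, -0.5883, 0.3922, -0.5883).
q_1·c_2 = 0.3922·1 + (-0.5883)·3 + 0.3922·(-3) + (-0.5883)·(-2) = -1.3728.
u_2 = c_2 + 1.3728·q_1 = (1.5385, 2.1923, -2.4615, -2.8077).
‖u_2‖ = 4.5951, so q_2 = (0.3348, 0.4771, -0.5357, -0.6110).
q_1·c_3 = 0.3922·(-3) + (-0.5883)·(-3) + 0.3922·(-4) + (-0.5883)·(-3) = 0.7845; q_2·c_3 = 0.3348·(-3) + 0.4771·(-3) + (-0.5357)·(-4) + (-0.6110)·(-3) = 1.5401.
u_3 = c_3 − 0.7845·q_1 − 1.5401·q_2 = (-3.8233, -3.2732, -3.4827, -1.5974).
‖u_3‖ = 6.3256, so q_3 = (-0.6044, -0.5175, -0.5506, -0.2525).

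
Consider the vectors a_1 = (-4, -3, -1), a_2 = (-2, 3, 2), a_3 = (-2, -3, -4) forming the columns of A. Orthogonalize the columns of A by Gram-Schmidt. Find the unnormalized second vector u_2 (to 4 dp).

u_2 = (-2.4615, 2.6538, 1.8846)

a_1 = (-4, -3, -1); ‖a_1‖ = 5.0990, so q_1 = (-0.7845, -0.5883, -0.1961).
q_1·a_2 = (-0.7845)·(-2) + (-0.5883)·3 + (-0.1961)·2 = -0.5883.
u_2 = a_2 + 0.5883·q_1 = (-2.4615, 2.6538, 1.8846).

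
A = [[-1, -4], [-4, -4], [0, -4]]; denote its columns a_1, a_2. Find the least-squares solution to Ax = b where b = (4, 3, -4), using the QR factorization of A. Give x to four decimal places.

x = (-1.2692, 0.2788)

q_1 = a_1/‖a_1‖ = (-1, -4, 0)/4.1231 = (-0.2425, -0.9701, 0.0000).
r_{12} = q_1·a_2 = 4.8507.
u_2 = a_2 − 4.8507·q_1 = (-2.8235, 0.7059, -4.0000).
‖u_2‖ = 4.9468, so q_2 = (-0.5708, 0.1427, -0.8086).
Qᵀb = (-3.8806, 1.3794).
Back-substitute: x_2 = 1.3794/4.9468 = 0.2788.
x_1 = (-3.8806 − 4.8507·0.2788)/4.1231 = -1.2692.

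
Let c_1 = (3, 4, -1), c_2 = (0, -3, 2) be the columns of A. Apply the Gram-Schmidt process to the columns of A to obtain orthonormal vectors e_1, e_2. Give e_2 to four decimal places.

e_2 = (0.6912, -0.3621, 0.6254)

e_1 = c_1/‖c_1‖ = (3, 4, -1)/5.0990 = (0.5883, 0.7845, -0.1961).
r_{12} = e_1·c_2 = -2.7456.
u_2 = c_2 + 2.7456·e_1 = (1.6154, -0.8462, 1.4615).
‖u_2‖ = 2.3370, so e_2 = (0.6912, -0.3621, 0.6254).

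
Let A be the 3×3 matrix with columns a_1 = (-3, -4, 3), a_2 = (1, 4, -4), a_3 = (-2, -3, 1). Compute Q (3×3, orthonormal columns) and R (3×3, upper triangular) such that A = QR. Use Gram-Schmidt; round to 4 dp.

a_1 = (-3, -4, 3); ‖a_1‖ = 5.8310, so q_1 = (-0.5145, -0.6860, 0.5145).
q_1·a_2 = (-0.5145)·1 + (-0.6860)·4 + 0.5145·(-4) = -5.3165.
u_2 = a_2 + 5.3165·q_1 = (-1.7353, 0.3529, -1.2647).
‖u_2‖ = 2.1761, so q_2 = (-0.7974, 0.1622, -0.5812).
q_1·a_3 = (-0.5145)·(-2) + (-0.6860)·(-3) + 0.5145·1 = 3.6015; q_2·a_3 = (-0.7974)·(-2) + 0.1622·(-3) + (-0.5812)·1 = 0.5271.
u_3 = a_3 − 3.6015·q_1 − 0.5271·q_2 = (0.2733, -0.6149, -0.5466).
‖u_3‖ = 0.8669, so q_3 = (0.3152, -0.7093, -0.6305).

Q = [[-0.5145, -0.7974, 0.3152], [-0.6860, 0.1622, -0.7093], [0.5145, -0.5812, -0.6305]], R = [[5.8310, -5.3165, 3.6015], [0.0000, 2.1761, 0.5271], [0.0000, 0.0000, 0.8669]]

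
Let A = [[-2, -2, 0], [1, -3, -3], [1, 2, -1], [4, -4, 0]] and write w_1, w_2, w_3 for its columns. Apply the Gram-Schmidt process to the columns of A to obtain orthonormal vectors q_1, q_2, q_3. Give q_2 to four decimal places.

q_2 = (-0.6324, -0.4788, 0.5149, -0.3252)

q_1 = w_1/‖w_1‖ = (-2, 1, 1, 4)/4.6904 = (-0.4264, 0.2132, 0.2132, 0.8528).
r_{12} = q_1·w_2 = -2.7716.
u_2 = w_2 + 2.7716·q_1 = (-3.1818, -2.4091, 2.5909, -1.6364).
‖u_2‖ = 5.0317, so q_2 = (-0.6324, -0.4788, 0.5149, -0.3252).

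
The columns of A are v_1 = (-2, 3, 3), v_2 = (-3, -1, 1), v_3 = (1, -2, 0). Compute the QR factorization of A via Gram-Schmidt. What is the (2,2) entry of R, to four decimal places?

r_{22} = 3.0600

q_1 = v_1/‖v_1‖ = (-2, 3, 3)/4.6904 = (-0.4264, 0.6396, 0.6396).
r_{12} = q_1·v_2 = 1.2792.
u_2 = v_2 − 1.2792·q_1 = (-2.4545, -1.8182, 0.1818).
r_{22} = ‖u_2‖ = 3.0600.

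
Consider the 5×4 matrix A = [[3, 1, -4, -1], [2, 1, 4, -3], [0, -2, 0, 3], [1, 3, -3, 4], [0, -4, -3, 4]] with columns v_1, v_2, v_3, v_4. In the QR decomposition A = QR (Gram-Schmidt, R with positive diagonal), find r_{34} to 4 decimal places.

r_{34} = -4.7216

q_1 = v_1/‖v_1‖ = (3, 2, 0, 1, 0)/3.7417 = (0.8018, 0.5345, 0.0000, 0.2673, 0.0000).
r_{12} = q_1·v_2 = 2.1381.
u_2 = v_2 − 2.1381·q_1 = (-0.7143, -0.1429, -2.0000, 2.4286, -4.0000).
‖u_2‖ = 5.1409, so q_2 = (-0.1389, -0.0278, -0.3890, 0.4724, -0.7781).
r_{13} = q_1·v_3 = -1.8708; r_{23} = q_2·v_3 = 1.3616.
u_3 = v_3 + 1.8708·q_1 − 1.3616·q_2 = (-2.3108, 5.0378, 0.5297, -3.1432, -1.9405).
‖u_3‖ = 6.6818, so q_3 = (-0.3458, 0.7540, 0.0793, -0.4704, -0.2904).
r_{34} = q_3·v_4 = -4.7216.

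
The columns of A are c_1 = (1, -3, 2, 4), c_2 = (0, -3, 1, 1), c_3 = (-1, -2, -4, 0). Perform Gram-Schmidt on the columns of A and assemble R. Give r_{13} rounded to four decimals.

r_{13} = -0.5477

q_1 = c_1/‖c_1‖ = (1, -3, 2, 4)/5.4772 = (0.1826, -0.5477, 0.3651, 0.7303).
r_{13} = q_1·c_3 = -0.5477.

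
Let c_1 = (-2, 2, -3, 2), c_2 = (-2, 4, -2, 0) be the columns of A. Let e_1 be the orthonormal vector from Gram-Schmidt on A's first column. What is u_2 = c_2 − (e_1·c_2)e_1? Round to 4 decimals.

c_1 = (-2, 2, -3, 2); ‖c_1‖ = 4.5826, so e_1 = (-0.4364, 0.4364, -0.6547, 0.4364).
e_1·c_2 = (-0.4364)·(-2) + 0.4364·4 + (-0.6547)·(-2) + 0.4364·0 = 3.9279.
u_2 = c_2 − 3.9279·e_1 = (-0.2857, 2.2857, 0.5714, -1.7143).

u_2 = (-0.2857, 2.2857, 0.5714, -1.7143)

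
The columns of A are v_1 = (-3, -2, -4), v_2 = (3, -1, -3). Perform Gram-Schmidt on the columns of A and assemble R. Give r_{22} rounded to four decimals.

v_1 = (-3, -2, -4); ‖v_1‖ = 5.3852, so q_1 = (-0.5571, -0.3714, -0.7428).
q_1·v_2 = (-0.5571)·3 + (-0.3714)·(-1) + (-0.7428)·(-3) = 0.9285.
u_2 = v_2 − 0.9285·q_1 = (3.5172, -0.6552, -2.3103).
r_{22} = ‖u_2‖ = 4.2589.

r_{22} = 4.2589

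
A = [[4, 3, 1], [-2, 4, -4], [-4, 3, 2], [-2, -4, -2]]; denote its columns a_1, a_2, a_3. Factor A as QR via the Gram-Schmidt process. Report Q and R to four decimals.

a_1 = (4, -2, -4, -2); ‖a_1‖ = 6.3246, so e_1 = (0.6325, -0.3162, -0.6325, -0.3162).
e_1·a_2 = 0.6325·3 + (-0.3162)·4 + (-0.6325)·3 + (-0.3162)·(-4) = 0.0000.
u_2 = a_2 + 0.0000·e_1 = (3.0000, 4.0000, 3.0000, -4.0000).
‖u_2‖ = 7.0711, so e_2 = (0.4243, 0.5657, 0.4243, -0.5657).
e_1·a_3 = 0.6325·1 + (-0.3162)·(-4) + (-0.6325)·2 + (-0.3162)·(-2) = 1.2649; e_2·a_3 = 0.4243·1 + 0.5657·(-4) + 0.4243·2 + (-0.5657)·(-2) = 0.1414.
u_3 = a_3 − 1.2649·e_1 − 0.1414·e_2 = (0.1400, -3.6800, 2.7400, -1.5200).
‖u_3‖ = 4.8353, so e_3 = (0.0290, -0.7611, 0.5667, -0.3144).

Q = [[0.6325, 0.4243, 0.0290], [-0.3162, 0.5657, -0.7611], [-0.6325, 0.4243, 0.5667], [-0.3162, -0.5657, -0.3144]], R = [[6.3246, 0.0000, 1.2649], [0.0000, 7.0711, 0.1414], [0.0000, 0.0000, 4.8353]]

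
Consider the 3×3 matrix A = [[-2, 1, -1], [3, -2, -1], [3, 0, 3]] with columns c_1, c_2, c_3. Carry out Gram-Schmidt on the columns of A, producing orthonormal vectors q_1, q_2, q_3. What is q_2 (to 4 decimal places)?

q_1 = c_1/‖c_1‖ = (-2, 3, 3)/4.6904 = (-0.4264, 0.6396, 0.6396).
r_{12} = q_1·c_2 = -1.7056.
u_2 = c_2 + 1.7056·q_1 = (0.2727, -0.9091, 1.0909).
‖u_2‖ = 1.4460, so q_2 = (0.1886, -0.6287, 0.7544).

q_2 = (0.1886, -0.6287, 0.7544)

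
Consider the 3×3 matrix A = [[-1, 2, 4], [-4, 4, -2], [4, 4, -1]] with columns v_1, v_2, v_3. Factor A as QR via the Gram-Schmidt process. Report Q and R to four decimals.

Q = [[-0.1741, 0.3238, 0.9300], [-0.6963, 0.6273, -0.3487], [0.6963, 0.7083, -0.1162]], R = [[5.7446, -0.3482, 0.0000], [0.0000, 5.9899, -0.6678], [0.0000, 0.0000, 4.5337]]

q_1 = v_1/‖v_1‖ = (-1, -4, 4)/5.7446 = (-0.1741, -0.6963, 0.6963).
r_{12} = q_1·v_2 = -0.3482.
u_2 = v_2 + 0.3482·q_1 = (1.9394, 3.7576, 4.2424).
‖u_2‖ = 5.9899, so q_2 = (0.3238, 0.6273, 0.7083).
r_{13} = q_1·v_3 = 0.0000; r_{23} = q_2·v_3 = -0.6678.
u_3 = v_3 + 0.0000·q_1 + 0.6678·q_2 = (4.2162, -1.5811, -0.5270).
‖u_3‖ = 4.5337, so q_3 = (0.9300, -0.3487, -0.1162).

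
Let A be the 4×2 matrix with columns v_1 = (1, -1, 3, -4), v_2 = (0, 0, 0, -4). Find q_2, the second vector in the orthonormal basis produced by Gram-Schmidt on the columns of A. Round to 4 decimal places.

q_2 = (-0.2321, 0.2321, -0.6963, -0.6383)

v_1 = (1, -1, 3, -4); ‖v_1‖ = 5.1962, so q_1 = (0.1925, -0.1925, 0.5774, -0.7698).
q_1·v_2 = 0.1925·0 + (-0.1925)·0 + 0.5774·0 + (-0.7698)·(-4) = 3.0792.
u_2 = v_2 − 3.0792·q_1 = (-0.5926, 0.5926, -1.7778, -1.6296).
‖u_2‖ = 2.5531, so q_2 = (-0.2321, 0.2321, -0.6963, -0.6383).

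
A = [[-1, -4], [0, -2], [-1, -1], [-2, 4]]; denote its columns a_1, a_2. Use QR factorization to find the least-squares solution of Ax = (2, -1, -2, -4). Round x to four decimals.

a_1 = (-1, 0, -1, -2); ‖a_1‖ = 2.4495, so q_1 = (-0.4082, 0.0000, -0.4082, -0.8165).
q_1·a_2 = (-0.4082)·(-4) + 0.0000·(-2) + (-0.4082)·(-1) + (-0.8165)·4 = -1.2247.
u_2 = a_2 + 1.2247·q_1 = (-4.5000, -2.0000, -1.5000, 3.0000).
‖u_2‖ = 5.9582, so q_2 = (-0.7553, -0.3357, -0.2518, 0.5035).
Qᵀb = (3.2660, -2.6854).
Back-substitute: x_2 = -2.6854/5.9582 = -0.4507.
x_1 = (3.2660 + 1.2247·(-0.4507))/2.4495 = 1.1080.

x = (1.1080, -0.4507)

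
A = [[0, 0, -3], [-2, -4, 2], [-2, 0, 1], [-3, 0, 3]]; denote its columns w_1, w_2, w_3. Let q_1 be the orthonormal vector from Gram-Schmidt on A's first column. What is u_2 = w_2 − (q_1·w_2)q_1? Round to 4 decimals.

u_2 = (0.0000, -3.0588, 0.9412, 1.4118)

w_1 = (0, -2, -2, -3); ‖w_1‖ = 4.1231, so q_1 = (0.0000, -0.4851, -0.4851, -0.7276).
q_1·w_2 = 0.0000·0 + (-0.4851)·(-4) + (-0.4851)·0 + (-0.7276)·0 = 1.9403.
u_2 = w_2 − 1.9403·q_1 = (0.0000, -3.0588, 0.9412, 1.4118).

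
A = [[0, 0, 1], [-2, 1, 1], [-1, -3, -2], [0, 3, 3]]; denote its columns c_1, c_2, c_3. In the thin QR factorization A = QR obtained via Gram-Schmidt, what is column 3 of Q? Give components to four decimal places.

c_1 = (0, -2, -1, 0); ‖c_1‖ = 2.2361, so e_1 = (0.0000, -0.8944, -0.4472, 0.0000).
e_1·c_2 = 0.0000·0 + (-0.8944)·1 + (-0.4472)·(-3) + 0.0000·3 = 0.4472.
u_2 = c_2 − 0.4472·e_1 = (0.0000, 1.4000, -2.8000, 3.0000).
‖u_2‖ = 4.3359, so e_2 = (0.0000, 0.3229, -0.6458, 0.6919).
e_1·c_3 = 0.0000·1 + (-0.8944)·1 + (-0.4472)·(-2) + 0.0000·3 = 0.0000; e_2·c_3 = 0.0000·1 + 0.3229·1 + (-0.6458)·(-2) + 0.6919·3 = 3.6901.
u_3 = c_3 + 0.0000·e_1 − 3.6901·e_2 = (1.0000, -0.1915, 0.3830, 0.4468).
‖u_3‖ = 1.1760, so e_3 = (0.8503, -0.1628, 0.3257, 0.3799).

e_3 = (0.8503, -0.1628, 0.3257, 0.3799)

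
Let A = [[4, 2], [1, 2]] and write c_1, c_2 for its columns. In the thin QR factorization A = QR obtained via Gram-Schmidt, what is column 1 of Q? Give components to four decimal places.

c_1 = (4, 1); ‖c_1‖ = 4.1231, so e_1 = (0.9701, 0.2425).

e_1 = (0.9701, 0.2425)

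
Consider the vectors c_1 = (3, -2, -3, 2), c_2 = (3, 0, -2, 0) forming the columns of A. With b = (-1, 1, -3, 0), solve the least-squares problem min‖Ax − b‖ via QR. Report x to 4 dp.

x = (0.0619, 0.1593)

c_1 = (3, -2, -3, 2); ‖c_1‖ = 5.0990, so q_1 = (0.5883, -0.3922, -0.5883, 0.3922).
q_1·c_2 = 0.5883·3 + (-0.3922)·0 + (-0.5883)·(-2) + 0.3922·0 = 2.9417.
u_2 = c_2 − 2.9417·q_1 = (1.2692, 1.1538, -0.2692, -1.1538).
‖u_2‖ = 2.0847, so q_2 = (0.6088, 0.5535, -0.1291, -0.5535).
Qᵀb = (0.7845, 0.3321).
Back-substitute: x_2 = 0.3321/2.0847 = 0.1593.
x_1 = (0.7845 − 2.9417·0.1593)/5.0990 = 0.0619.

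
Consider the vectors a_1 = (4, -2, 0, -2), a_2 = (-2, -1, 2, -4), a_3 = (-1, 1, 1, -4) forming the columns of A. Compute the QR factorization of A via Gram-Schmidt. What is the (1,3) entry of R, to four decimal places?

r_{13} = 0.4082

a_1 = (4, -2, 0, -2); ‖a_1‖ = 4.8990, so q_1 = (0.8165, -0.4082, 0.0000, -0.4082).
r_{13} = q_1·a_3 = 0.4082.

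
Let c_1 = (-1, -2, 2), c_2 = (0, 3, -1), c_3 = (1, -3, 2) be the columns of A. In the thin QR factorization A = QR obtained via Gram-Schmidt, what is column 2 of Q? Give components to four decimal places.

c_1 = (-1, -2, 2); ‖c_1‖ = 3.0000, so q_1 = (-0.3333, -0.6667, 0.6667).
q_1·c_2 = (-0.3333)·0 + (-0.6667)·3 + 0.6667·(-1) = -2.6667.
u_2 = c_2 + 2.6667·q_1 = (-0.8889, 1.2222, 0.7778).
‖u_2‖ = 1.6997, so q_2 = (-0.5230, 0.7191, 0.4576).

q_2 = (-0.5230, 0.7191, 0.4576)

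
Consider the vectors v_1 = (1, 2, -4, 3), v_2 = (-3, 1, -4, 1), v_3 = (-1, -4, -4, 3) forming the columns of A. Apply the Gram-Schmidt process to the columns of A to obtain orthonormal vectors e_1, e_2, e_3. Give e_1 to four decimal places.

v_1 = (1, 2, -4, 3); ‖v_1‖ = 5.4772, so e_1 = (0.1826, 0.3651, -0.7303, 0.5477).

e_1 = (0.1826, 0.3651, -0.7303, 0.5477)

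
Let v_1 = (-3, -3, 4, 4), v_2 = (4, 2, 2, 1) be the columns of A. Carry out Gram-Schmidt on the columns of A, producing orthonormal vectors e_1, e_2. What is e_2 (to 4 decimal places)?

e_2 = (0.7387, 0.3328, 0.5033, 0.3004)

v_1 = (-3, -3, 4, 4); ‖v_1‖ = 7.0711, so e_1 = (-0.4243, -0.4243, 0.5657, 0.5657).
e_1·v_2 = (-0.4243)·4 + (-0.4243)·2 + 0.5657·2 + 0.5657·1 = -0.8485.
u_2 = v_2 + 0.8485·e_1 = (3.6400, 1.6400, 2.4800, 1.4800).
‖u_2‖ = 4.9275, so e_2 = (0.7387, 0.3328, 0.5033, 0.3004).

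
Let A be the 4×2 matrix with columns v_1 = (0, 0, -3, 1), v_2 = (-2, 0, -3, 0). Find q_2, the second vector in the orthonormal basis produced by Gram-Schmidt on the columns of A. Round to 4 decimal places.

v_1 = (0, 0, -3, 1); ‖v_1‖ = 3.1623, so q_1 = (0.0000, 0.0000, -0.9487, 0.3162).
q_1·v_2 = 0.0000·(-2) + 0.0000·0 + (-0.9487)·(-3) + 0.3162·0 = 2.8460.
u_2 = v_2 − 2.8460·q_1 = (-2.0000, 0.0000, -0.3000, -0.9000).
‖u_2‖ = 2.2136, so q_2 = (-0.9035, 0.0000, -0.1355, -0.4066).

q_2 = (-0.9035, 0.0000, -0.1355, -0.4066)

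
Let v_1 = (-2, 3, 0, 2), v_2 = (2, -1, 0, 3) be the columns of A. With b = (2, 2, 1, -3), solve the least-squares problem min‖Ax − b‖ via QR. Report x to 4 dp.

x = (-0.2658, -0.5190)

v_1 = (-2, 3, 0, 2); ‖v_1‖ = 4.1231, so q_1 = (-0.4851, 0.7276, 0.0000, 0.4851).
q_1·v_2 = (-0.4851)·2 + 0.7276·(-1) + 0.0000·0 + 0.4851·3 = -0.2425.
u_2 = v_2 + 0.2425·q_1 = (1.8824, -0.8235, 0.0000, 3.1176).
‖u_2‖ = 3.7338, so q_2 = (0.5041, -0.2206, 0.0000, 0.8350).
Qᵀb = (-0.9701, -1.9378).
Back-substitute: x_2 = -1.9378/3.7338 = -0.5190.
x_1 = (-0.9701 + 0.2425·(-0.5190))/4.1231 = -0.2658.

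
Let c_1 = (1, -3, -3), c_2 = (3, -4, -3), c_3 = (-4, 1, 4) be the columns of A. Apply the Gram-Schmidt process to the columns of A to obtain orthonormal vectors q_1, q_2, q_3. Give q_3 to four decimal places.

c_1 = (1, -3, -3); ‖c_1‖ = 4.3589, so q_1 = (0.2294, -0.6882, -0.6882).
q_1·c_2 = 0.2294·3 + (-0.6882)·(-4) + (-0.6882)·(-3) = 5.5060.
u_2 = c_2 − 5.5060·q_1 = (1.7368, -0.2105, 0.7895).
‖u_2‖ = 1.9194, so q_2 = (0.9049, -0.1097, 0.4113).
q_1·c_3 = 0.2294·(-4) + (-0.6882)·1 + (-0.6882)·4 = -4.3589; q_2·c_3 = 0.9049·(-4) + (-0.1097)·1 + 0.4113·4 = -2.0840.
u_3 = c_3 + 4.3589·q_1 + 2.0840·q_2 = (-1.1143, -2.2286, 1.8571).
‖u_3‖ = 3.1076, so q_3 = (-0.3586, -0.7171, 0.5976).

q_3 = (-0.3586, -0.7171, 0.5976)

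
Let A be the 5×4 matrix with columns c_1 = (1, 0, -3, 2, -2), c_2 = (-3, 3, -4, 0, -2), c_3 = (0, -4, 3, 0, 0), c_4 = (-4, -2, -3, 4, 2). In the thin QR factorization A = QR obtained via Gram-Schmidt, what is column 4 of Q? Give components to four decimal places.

q_4 = (-0.3436, -0.1668, -0.2224, 0.5482, 0.7100)

c_1 = (1, 0, -3, 2, -2); ‖c_1‖ = 4.2426, so q_1 = (0.2357, 0.0000, -0.7071, 0.4714, -0.4714).
q_1·c_2 = 0.2357·(-3) + 0.0000·3 + (-0.7071)·(-4) + 0.4714·0 + (-0.4714)·(-2) = 3.0641.
u_2 = c_2 − 3.0641·q_1 = (-3.7222, 3.0000, -1.8333, -1.4444, -0.5556).
‖u_2‖ = 5.3489, so q_2 = (-0.6959, 0.5609, -0.3427, -0.2700, -0.1039).
q_1·c_3 = 0.2357·0 + 0.0000·(-4) + (-0.7071)·3 + 0.4714·0 + (-0.4714)·0 = -2.1213; q_2·c_3 = (-0.6959)·0 + 0.5609·(-4) + (-0.3427)·3 + (-0.2700)·0 + (-0.1039)·0 = -3.2717.
u_3 = c_3 + 2.1213·q_1 + 3.2717·q_2 = (-1.7767, -2.1650, 0.3786, 0.1165, -1.3398).
‖u_3‖ = 3.1299, so q_3 = (-0.5677, -0.6917, 0.1210, 0.0372, -0.4281).
q_1·c_4 = 0.2357·(-4) + 0.0000·(-2) + (-0.7071)·(-3) + 0.4714·4 + (-0.4714)·2 = 2.1213; q_2·c_4 = (-0.6959)·(-4) + 0.5609·(-2) + (-0.3427)·(-3) + (-0.2700)·4 + (-0.1039)·2 = 1.4021; q_3·c_4 = (-0.5677)·(-4) + (-0.6917)·(-2) + 0.1210·(-3) + 0.0372·4 + (-0.4281)·2 = 2.5839.
u_4 = c_4 − 2.1213·q_1 − 1.4021·q_2 − 2.5839·q_3 = (-2.0575, -0.9990, -1.3320, 3.2825, 4.2517).
‖u_4‖ = 5.9881, so q_4 = (-0.3436, -0.1668, -0.2224, 0.5482, 0.7100).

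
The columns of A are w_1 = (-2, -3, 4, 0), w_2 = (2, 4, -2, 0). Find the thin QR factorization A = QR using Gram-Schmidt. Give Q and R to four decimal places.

Q = [[-0.3714, 0.1695], [-0.5571, 0.7459], [0.7428, 0.6442], [0.0000, 0.0000]], R = [[5.3852, -4.4567], [0.0000, 2.0342]]

w_1 = (-2, -3, 4, 0); ‖w_1‖ = 5.3852, so e_1 = (-0.3714, -0.5571, 0.7428, 0.0000).
e_1·w_2 = (-0.3714)·2 + (-0.5571)·4 + 0.7428·(-2) + 0.0000·0 = -4.4567.
u_2 = w_2 + 4.4567·e_1 = (0.3448, 1.5172, 1.3103, 0.0000).
‖u_2‖ = 2.0342, so e_2 = (0.1695, 0.7459, 0.6442, 0.0000).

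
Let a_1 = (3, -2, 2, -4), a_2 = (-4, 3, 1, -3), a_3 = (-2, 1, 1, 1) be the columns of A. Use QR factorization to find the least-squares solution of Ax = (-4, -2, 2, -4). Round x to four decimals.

x = (0.6889, 0.5444, 0.8556)

a_1 = (3, -2, 2, -4); ‖a_1‖ = 5.7446, so e_1 = (0.5222, -0.3482, 0.3482, -0.6963).
e_1·a_2 = 0.5222·(-4) + (-0.3482)·3 + 0.3482·1 + (-0.6963)·(-3) = -0.6963.
u_2 = a_2 + 0.6963·e_1 = (-3.6364, 2.7576, 1.2424, -3.4848).
‖u_2‖ = 5.8750, so e_2 = (-0.6190, 0.4694, 0.2115, -0.5932).
e_1·a_3 = 0.5222·(-2) + (-0.3482)·1 + 0.3482·1 + (-0.6963)·1 = -1.7408; e_2·a_3 = (-0.6190)·(-2) + 0.4694·1 + 0.2115·1 + (-0.5932)·1 = 1.3256.
u_3 = a_3 + 1.7408·e_1 − 1.3256·e_2 = (-0.2704, -0.2283, 1.3257, 0.5742).
‖u_3‖ = 1.4874, so e_3 = (-0.1818, -0.1535, 0.8913, 0.3860).
Qᵀb = (2.0889, 4.3327, 1.2726).
Back-substitute: x_3 = 1.2726/1.4874 = 0.8556.
x_2 = (4.3327 − 1.3256·0.8556)/5.8750 = 0.5444.
x_1 = (2.0889 + 0.6963·0.5444 + 1.7408·0.8556)/5.7446 = 0.6889.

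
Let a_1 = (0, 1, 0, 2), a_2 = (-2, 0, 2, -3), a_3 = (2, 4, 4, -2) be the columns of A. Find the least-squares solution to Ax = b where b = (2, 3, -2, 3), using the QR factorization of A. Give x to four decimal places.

a_1 = (0, 1, 0, 2); ‖a_1‖ = 2.2361, so e_1 = (0.0000, 0.4472, 0.0000, 0.8944).
e_1·a_2 = 0.0000·(-2) + 0.4472·0 + 0.0000·2 + 0.8944·(-3) = -2.6833.
u_2 = a_2 + 2.6833·e_1 = (-2.0000, 1.2000, 2.0000, -0.6000).
‖u_2‖ = 3.1305, so e_2 = (-0.6389, 0.3833, 0.6389, -0.1917).
e_1·a_3 = 0.0000·2 + 0.4472·4 + 0.0000·4 + 0.8944·(-2) = 0.0000; e_2·a_3 = (-0.6389)·2 + 0.3833·4 + 0.6389·4 + (-0.1917)·(-2) = 3.1944.
u_3 = a_3 + 0.0000·e_1 − 3.1944·e_2 = (4.0408, 2.7755, 1.9592, -1.3878).
‖u_3‖ = 5.4586, so e_3 = (0.7403, 0.5085, 0.3589, -0.2542).
Qᵀb = (4.0249, -1.9805, 1.5254).
Back-substitute: x_3 = 1.5254/5.4586 = 0.2795.
x_2 = (-1.9805 − 3.1944·0.2795)/3.1305 = -0.9178.
x_1 = (4.0249 + 2.6833·(-0.9178) + 0.0000·0.2795)/2.2361 = 0.6986.

x = (0.6986, -0.9178, 0.2795)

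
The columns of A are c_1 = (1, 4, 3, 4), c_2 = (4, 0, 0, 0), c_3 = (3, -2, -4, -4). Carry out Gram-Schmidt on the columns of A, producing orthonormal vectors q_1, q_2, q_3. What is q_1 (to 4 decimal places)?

c_1 = (1, 4, 3, 4); ‖c_1‖ = 6.4807, so q_1 = (0.1543, 0.6172, 0.4629, 0.6172).

q_1 = (0.1543, 0.6172, 0.4629, 0.6172)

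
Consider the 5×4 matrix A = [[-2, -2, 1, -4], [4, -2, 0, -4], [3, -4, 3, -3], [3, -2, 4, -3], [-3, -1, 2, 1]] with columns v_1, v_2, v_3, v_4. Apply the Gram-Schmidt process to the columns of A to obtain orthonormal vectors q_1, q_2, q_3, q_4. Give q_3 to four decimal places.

q_3 = (-0.2908, -0.4581, -0.0890, 0.7867, 0.2807)

q_1 = v_1/‖v_1‖ = (-2, 4, 3, 3, -3)/6.8557 = (-0.2917, 0.5835, 0.4376, 0.4376, -0.4376).
r_{12} = q_1·v_2 = -2.7714.
u_2 = v_2 + 2.7714·q_1 = (-2.8085, -0.3830, -2.7872, -0.7872, -2.2128).
‖u_2‖ = 4.6173, so q_2 = (-0.6083, -0.0829, -0.6037, -0.1705, -0.4792).
r_{13} = q_1·v_3 = 1.8962; r_{23} = q_2·v_3 = -4.0597.
u_3 = v_3 − 1.8962·q_1 + 4.0597·q_2 = (-0.9162, -1.4431, -0.2804, 2.4780, 0.8842).
‖u_3‖ = 3.1501, so q_3 = (-0.2908, -0.4581, -0.0890, 0.7867, 0.2807).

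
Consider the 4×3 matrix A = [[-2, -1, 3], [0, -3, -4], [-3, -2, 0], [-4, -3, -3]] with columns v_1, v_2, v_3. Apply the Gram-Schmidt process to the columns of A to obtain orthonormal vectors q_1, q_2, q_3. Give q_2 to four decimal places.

q_1 = v_1/‖v_1‖ = (-2, 0, -3, -4)/5.3852 = (-0.3714, 0.0000, -0.5571, -0.7428).
r_{12} = q_1·v_2 = 3.7139.
u_2 = v_2 − 3.7139·q_1 = (0.3793, -3.0000, 0.0690, -0.2414).
‖u_2‖ = 3.0343, so q_2 = (0.1250, -0.9887, 0.0227, -0.0796).

q_2 = (0.1250, -0.9887, 0.0227, -0.0796)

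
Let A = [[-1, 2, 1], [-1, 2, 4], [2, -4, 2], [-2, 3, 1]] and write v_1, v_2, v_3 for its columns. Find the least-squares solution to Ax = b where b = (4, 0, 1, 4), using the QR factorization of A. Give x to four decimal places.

v_1 = (-1, -1, 2, -2); ‖v_1‖ = 3.1623, so q_1 = (-0.3162, -0.3162, 0.6325, -0.6325).
q_1·v_2 = (-0.3162)·2 + (-0.3162)·2 + 0.6325·(-4) + (-0.6325)·3 = -5.6921.
u_2 = v_2 + 5.6921·q_1 = (0.2000, 0.2000, -0.4000, -0.6000).
‖u_2‖ = 0.7746, so q_2 = (0.2582, 0.2582, -0.5164, -0.7746).
q_1·v_3 = (-0.3162)·1 + (-0.3162)·4 + 0.6325·2 + (-0.6325)·1 = -0.9487; q_2·v_3 = 0.2582·1 + 0.2582·4 + (-0.5164)·2 + (-0.7746)·1 = -0.5164.
u_3 = v_3 + 0.9487·q_1 + 0.5164·q_2 = (0.8333, 3.8333, 2.3333, 0.0000).
‖u_3‖ = 4.5644, so q_3 = (0.1826, 0.8398, 0.5112, 0.0000).
Qᵀb = (-3.1623, -2.5820, 1.2415).
Back-substitute: x_3 = 1.2415/4.5644 = 0.2720.
x_2 = (-2.5820 + 0.5164·0.2720)/0.7746 = -3.1520.
x_1 = (-3.1623 + 5.6921·(-3.1520) + 0.9487·0.2720)/3.1623 = -6.5920.

x = (-6.5920, -3.1520, 0.2720)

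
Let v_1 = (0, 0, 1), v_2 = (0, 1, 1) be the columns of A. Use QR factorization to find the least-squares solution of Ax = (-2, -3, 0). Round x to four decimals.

x = (3.0000, -3.0000)

v_1 = (0, 0, 1); ‖v_1‖ = 1.0000, so q_1 = (0.0000, 0.0000, 1.0000).
q_1·v_2 = 0.0000·0 + 0.0000·1 + 1.0000·1 = 1.0000.
u_2 = v_2 − 1.0000·q_1 = (0.0000, 1.0000, 0.0000).
‖u_2‖ = 1.0000, so q_2 = (0.0000, 1.0000, 0.0000).
Qᵀb = (0.0000, -3.0000).
Back-substitute: x_2 = -3.0000/1.0000 = -3.0000.
x_1 = (0.0000 − 1.0000·(-3.0000))/1.0000 = 3.0000.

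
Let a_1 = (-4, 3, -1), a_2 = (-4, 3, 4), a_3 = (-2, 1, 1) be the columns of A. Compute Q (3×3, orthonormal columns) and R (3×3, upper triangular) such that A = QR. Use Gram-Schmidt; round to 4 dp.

e_1 = a_1/‖a_1‖ = (-4, 3, -1)/5.0990 = (-0.7845, 0.5883, -0.1961).
r_{12} = e_1·a_2 = 4.1184.
u_2 = a_2 − 4.1184·e_1 = (-0.7692, 0.5769, 4.8077).
‖u_2‖ = 4.9029, so e_2 = (-0.1569, 0.1177, 0.9806).
r_{13} = e_1·a_3 = 1.9612; r_{23} = e_2·a_3 = 1.4120.
u_3 = a_3 − 1.9612·e_1 − 1.4120·e_2 = (-0.2400, -0.3200, 0.0000).
‖u_3‖ = 0.4000, so e_3 = (-0.6000, -0.8000, 0.0000).

Q = [[-0.7845, -0.1569, -0.6000], [0.5883, 0.1177, -0.8000], [-0.1961, 0.9806, 0.0000]], R = [[5.0990, 4.1184, 1.9612], [0.0000, 4.9029, 1.4120], [0.0000, 0.0000, 0.4000]]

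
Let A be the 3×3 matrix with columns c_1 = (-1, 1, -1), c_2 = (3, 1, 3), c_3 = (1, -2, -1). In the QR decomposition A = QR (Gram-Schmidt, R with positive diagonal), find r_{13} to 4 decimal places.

c_1 = (-1, 1, -1); ‖c_1‖ = 1.7321, so e_1 = (-0.5774, 0.5774, -0.5774).
r_{13} = e_1·c_3 = -1.1547.

r_{13} = -1.1547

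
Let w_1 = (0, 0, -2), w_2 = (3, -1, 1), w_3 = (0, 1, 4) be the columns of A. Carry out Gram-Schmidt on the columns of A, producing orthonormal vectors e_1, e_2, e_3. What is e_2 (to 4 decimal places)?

e_1 = w_1/‖w_1‖ = (0, 0, -2)/2.0000 = (0.0000, 0.0000, -1.0000).
r_{12} = e_1·w_2 = -1.0000.
u_2 = w_2 + 1.0000·e_1 = (3.0000, -1.0000, 0.0000).
‖u_2‖ = 3.1623, so e_2 = (0.9487, -0.3162, 0.0000).

e_2 = (0.9487, -0.3162, 0.0000)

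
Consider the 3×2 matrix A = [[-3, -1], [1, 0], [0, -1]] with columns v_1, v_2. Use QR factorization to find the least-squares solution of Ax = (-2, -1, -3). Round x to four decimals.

x = (-0.4545, 3.1818)

v_1 = (-3, 1, 0); ‖v_1‖ = 3.1623, so q_1 = (-0.9487, 0.3162, 0.0000).
q_1·v_2 = (-0.9487)·(-1) + 0.3162·0 + 0.0000·(-1) = 0.9487.
u_2 = v_2 − 0.9487·q_1 = (-0.1000, -0.3000, -1.0000).
‖u_2‖ = 1.0488, so q_2 = (-0.0953, -0.2860, -0.9535).
Qᵀb = (1.5811, 3.3371).
Back-substitute: x_2 = 3.3371/1.0488 = 3.1818.
x_1 = (1.5811 − 0.9487·3.1818)/3.1623 = -0.4545.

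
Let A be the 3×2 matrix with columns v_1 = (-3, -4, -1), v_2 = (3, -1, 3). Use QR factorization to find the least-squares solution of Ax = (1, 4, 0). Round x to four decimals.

e_1 = v_1/‖v_1‖ = (-3, -4, -1)/5.0990 = (-0.5883, -0.7845, -0.1961).
r_{12} = e_1·v_2 = -1.5689.
u_2 = v_2 + 1.5689·e_1 = (2.0769, -2.2308, 2.6923).
‖u_2‖ = 4.0668, so e_2 = (0.5107, -0.5485, 0.6620).
Qᵀb = (-3.7262, -1.6834).
Back-substitute: x_2 = -1.6834/4.0668 = -0.4140.
x_1 = (-3.7262 + 1.5689·(-0.4140))/5.0990 = -0.8581.

x = (-0.8581, -0.4140)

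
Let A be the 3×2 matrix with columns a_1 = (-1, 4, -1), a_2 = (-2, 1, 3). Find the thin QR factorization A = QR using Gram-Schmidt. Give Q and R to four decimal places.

a_1 = (-1, 4, -1); ‖a_1‖ = 4.2426, so q_1 = (-0.2357, 0.9428, -0.2357).
q_1·a_2 = (-0.2357)·(-2) + 0.9428·1 + (-0.2357)·3 = 0.7071.
u_2 = a_2 − 0.7071·q_1 = (-1.8333, 0.3333, 3.1667).
‖u_2‖ = 3.6742, so q_2 = (-0.4990, 0.0907, 0.8619).

Q = [[-0.2357, -0.4990], [0.9428, 0.0907], [-0.2357, 0.8619]], R = [[4.2426, 0.7071], [0.0000, 3.6742]]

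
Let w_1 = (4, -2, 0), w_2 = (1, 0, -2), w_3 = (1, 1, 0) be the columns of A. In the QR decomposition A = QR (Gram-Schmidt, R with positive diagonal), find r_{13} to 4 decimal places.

r_{13} = 0.4472

q_1 = w_1/‖w_1‖ = (4, -2, 0)/4.4721 = (0.8944, -0.4472, 0.0000).
r_{13} = q_1·w_3 = 0.4472.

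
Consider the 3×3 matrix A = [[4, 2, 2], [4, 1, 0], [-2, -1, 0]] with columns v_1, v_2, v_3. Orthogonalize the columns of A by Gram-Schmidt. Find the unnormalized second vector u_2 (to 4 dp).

v_1 = (4, 4, -2); ‖v_1‖ = 6.0000, so e_1 = (0.6667, 0.6667, -0.3333).
e_1·v_2 = 0.6667·2 + 0.6667·1 + (-0.3333)·(-1) = 2.3333.
u_2 = v_2 − 2.3333·e_1 = (0.4444, -0.5556, -0.2222).

u_2 = (0.4444, -0.5556, -0.2222)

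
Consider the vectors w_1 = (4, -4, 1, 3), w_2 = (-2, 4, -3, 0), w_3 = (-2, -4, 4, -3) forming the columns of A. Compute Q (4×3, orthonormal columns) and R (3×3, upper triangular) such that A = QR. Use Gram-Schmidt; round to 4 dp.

w_1 = (4, -4, 1, 3); ‖w_1‖ = 6.4807, so q_1 = (0.6172, -0.6172, 0.1543, 0.4629).
q_1·w_2 = 0.6172·(-2) + (-0.6172)·4 + 0.1543·(-3) + 0.4629·0 = -4.1662.
u_2 = w_2 + 4.1662·q_1 = (0.5714, 1.4286, -2.3571, 1.9286).
‖u_2‖ = 3.4122, so q_2 = (0.1675, 0.4187, -0.6908, 0.5652).
q_1·w_3 = 0.6172·(-2) + (-0.6172)·(-4) + 0.1543·4 + 0.4629·(-3) = 0.4629; q_2·w_3 = 0.1675·(-2) + 0.4187·(-4) + (-0.6908)·4 + 0.5652·(-3) = -6.4685.
u_3 = w_3 − 0.4629·q_1 + 6.4685·q_2 = (-1.2025, -1.0061, -0.5399, 0.4417).
‖u_3‖ = 1.7160, so q_3 = (-0.7007, -0.5863, -0.3146, 0.2574).

Q = [[0.6172, 0.1675, -0.7007], [-0.6172, 0.4187, -0.5863], [0.1543, -0.6908, -0.3146], [0.4629, 0.5652, 0.2574]], R = [[6.4807, -4.1662, 0.4629], [0.0000, 3.4122, -6.4685], [0.0000, 0.0000, 1.7160]]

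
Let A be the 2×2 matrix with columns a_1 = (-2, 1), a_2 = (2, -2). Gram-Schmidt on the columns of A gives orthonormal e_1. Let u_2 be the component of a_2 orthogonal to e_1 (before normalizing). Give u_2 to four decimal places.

a_1 = (-2, 1); ‖a_1‖ = 2.2361, so e_1 = (-0.8944, 0.4472).
e_1·a_2 = (-0.8944)·2 + 0.4472·(-2) = -2.6833.
u_2 = a_2 + 2.6833·e_1 = (-0.4000, -0.8000).

u_2 = (-0.4000, -0.8000)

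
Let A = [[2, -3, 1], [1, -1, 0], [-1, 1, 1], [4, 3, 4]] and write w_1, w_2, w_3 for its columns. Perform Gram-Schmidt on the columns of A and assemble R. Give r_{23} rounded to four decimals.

w_1 = (2, 1, -1, 4); ‖w_1‖ = 4.6904, so e_1 = (0.4264, 0.2132, -0.2132, 0.8528).
e_1·w_2 = 0.4264·(-3) + 0.2132·(-1) + (-0.2132)·1 + 0.8528·3 = 0.8528.
u_2 = w_2 − 0.8528·e_1 = (-3.3636, -1.1818, 1.1818, 2.2727).
‖u_2‖ = 4.3901, so e_2 = (-0.7662, -0.2692, 0.2692, 0.5177).
r_{23} = e_2·w_3 = 1.5738.

r_{23} = 1.5738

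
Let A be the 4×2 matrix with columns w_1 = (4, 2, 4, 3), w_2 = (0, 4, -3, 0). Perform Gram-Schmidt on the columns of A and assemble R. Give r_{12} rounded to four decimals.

e_1 = w_1/‖w_1‖ = (4, 2, 4, 3)/6.7082 = (0.5963, 0.2981, 0.5963, 0.4472).
r_{12} = e_1·w_2 = -0.5963.

r_{12} = -0.5963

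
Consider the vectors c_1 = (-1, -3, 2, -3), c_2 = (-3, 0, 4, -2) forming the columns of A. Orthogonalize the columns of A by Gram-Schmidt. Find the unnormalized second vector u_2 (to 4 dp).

u_2 = (-2.2609, 2.2174, 2.5217, 0.2174)

q_1 = c_1/‖c_1‖ = (-1, -3, 2, -3)/4.7958 = (-0.2085, -0.6255, 0.4170, -0.6255).
r_{12} = q_1·c_2 = 3.5447.
u_2 = c_2 − 3.5447·q_1 = (-2.2609, 2.2174, 2.5217, 0.2174).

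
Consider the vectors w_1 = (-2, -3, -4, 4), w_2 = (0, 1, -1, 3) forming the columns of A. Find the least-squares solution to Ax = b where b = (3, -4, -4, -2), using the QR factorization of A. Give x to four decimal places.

w_1 = (-2, -3, -4, 4); ‖w_1‖ = 6.7082, so e_1 = (-0.2981, -0.4472, -0.5963, 0.5963).
e_1·w_2 = (-0.2981)·0 + (-0.4472)·1 + (-0.5963)·(-1) + 0.5963·3 = 1.9379.
u_2 = w_2 − 1.9379·e_1 = (0.5778, 1.8667, 0.1556, 1.8444).
‖u_2‖ = 2.6916, so e_2 = (0.2147, 0.6935, 0.0578, 0.6853).
Qᵀb = (2.0870, -3.7318).
Back-substitute: x_2 = -3.7318/2.6916 = -1.3865.
x_1 = (2.0870 − 1.9379·(-1.3865))/6.7082 = 0.7117.

x = (0.7117, -1.3865)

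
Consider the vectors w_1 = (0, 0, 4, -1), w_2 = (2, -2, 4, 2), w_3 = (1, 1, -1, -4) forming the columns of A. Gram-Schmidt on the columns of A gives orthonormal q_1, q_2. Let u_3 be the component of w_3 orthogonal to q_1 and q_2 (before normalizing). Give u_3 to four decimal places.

u_3 = (2.4571, -0.4571, -0.4857, -1.9429)

q_1 = w_1/‖w_1‖ = (0, 0, 4, -1)/4.1231 = (0.0000, 0.0000, 0.9701, -0.2425).
r_{12} = q_1·w_2 = 3.3955.
u_2 = w_2 − 3.3955·q_1 = (2.0000, -2.0000, 0.7059, 2.8235).
‖u_2‖ = 4.0584, so q_2 = (0.4928, -0.4928, 0.1739, 0.6957).
r_{13} = q_1·w_3 = 0.0000; r_{23} = q_2·w_3 = -2.9568.
u_3 = w_3 + 0.0000·q_1 + 2.9568·q_2 = (2.4571, -0.4571, -0.4857, -1.9429).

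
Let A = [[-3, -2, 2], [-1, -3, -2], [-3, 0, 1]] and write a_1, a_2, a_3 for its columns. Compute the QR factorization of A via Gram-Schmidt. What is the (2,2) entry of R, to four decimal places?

a_1 = (-3, -1, -3); ‖a_1‖ = 4.3589, so e_1 = (-0.6882, -0.2294, -0.6882).
e_1·a_2 = (-0.6882)·(-2) + (-0.2294)·(-3) + (-0.6882)·0 = 2.0647.
u_2 = a_2 − 2.0647·e_1 = (-0.5789, -2.5263, 1.4211).
r_{22} = ‖u_2‖ = 2.9558.

r_{22} = 2.9558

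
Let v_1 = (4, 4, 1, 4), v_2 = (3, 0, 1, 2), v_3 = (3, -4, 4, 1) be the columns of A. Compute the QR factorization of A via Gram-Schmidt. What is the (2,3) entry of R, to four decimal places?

r_{23} = 5.9416

q_1 = v_1/‖v_1‖ = (4, 4, 1, 4)/7.0000 = (0.5714, 0.5714, 0.1429, 0.5714).
r_{12} = q_1·v_2 = 3.0000.
u_2 = v_2 − 3.0000·q_1 = (1.2857, -1.7143, 0.5714, 0.2857).
‖u_2‖ = 2.2361, so q_2 = (0.5750, -0.7667, 0.2556, 0.1278).
r_{23} = q_2·v_3 = 5.9416.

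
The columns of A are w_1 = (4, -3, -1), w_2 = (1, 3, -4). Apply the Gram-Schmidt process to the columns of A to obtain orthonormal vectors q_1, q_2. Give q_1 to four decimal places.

q_1 = w_1/‖w_1‖ = (4, -3, -1)/5.0990 = (0.7845, -0.5883, -0.1961).

q_1 = (0.7845, -0.5883, -0.1961)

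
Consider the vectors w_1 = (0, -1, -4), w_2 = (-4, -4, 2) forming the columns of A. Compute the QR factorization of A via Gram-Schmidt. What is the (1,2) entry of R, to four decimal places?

r_{12} = -0.9701

w_1 = (0, -1, -4); ‖w_1‖ = 4.1231, so q_1 = (0.0000, -0.2425, -0.9701).
r_{12} = q_1·w_2 = -0.9701.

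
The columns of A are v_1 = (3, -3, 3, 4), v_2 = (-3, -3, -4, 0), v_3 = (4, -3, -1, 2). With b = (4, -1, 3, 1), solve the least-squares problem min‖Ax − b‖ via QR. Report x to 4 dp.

v_1 = (3, -3, 3, 4); ‖v_1‖ = 6.5574, so e_1 = (0.4575, -0.4575, 0.4575, 0.6100).
e_1·v_2 = 0.4575·(-3) + (-0.4575)·(-3) + 0.4575·(-4) + 0.6100·0 = -1.8300.
u_2 = v_2 + 1.8300·e_1 = (-2.1628, -3.8372, -3.1628, 1.1163).
‖u_2‖ = 5.5363, so e_2 = (-0.3907, -0.6931, -0.5713, 0.2016).
e_1·v_3 = 0.4575·4 + (-0.4575)·(-3) + 0.4575·(-1) + 0.6100·2 = 3.9650; e_2·v_3 = (-0.3907)·4 + (-0.6931)·(-3) + (-0.5713)·(-1) + 0.2016·2 = 1.4912.
u_3 = v_3 − 3.9650·e_1 − 1.4912·e_2 = (2.7686, -0.1525, -1.9621, -0.7193).
‖u_3‖ = 3.4721, so e_3 = (0.7974, -0.0439, -0.5651, -0.2072).
Qᵀb = (4.2700, -2.3817, 1.3310).
Back-substitute: x_3 = 1.3310/3.4721 = 0.3833.
x_2 = (-2.3817 − 1.4912·0.3833)/5.5363 = -0.5335.
x_1 = (4.2700 + 1.8300·(-0.5335) − 3.9650·0.3833)/6.5574 = 0.2705.

x = (0.2705, -0.5335, 0.3833)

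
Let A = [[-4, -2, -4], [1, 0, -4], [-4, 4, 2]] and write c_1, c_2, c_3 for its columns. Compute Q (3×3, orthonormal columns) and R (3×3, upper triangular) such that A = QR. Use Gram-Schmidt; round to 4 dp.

c_1 = (-4, 1, -4); ‖c_1‖ = 5.7446, so q_1 = (-0.6963, 0.1741, -0.6963).
q_1·c_2 = (-0.6963)·(-2) + 0.1741·0 + (-0.6963)·4 = -1.3926.
u_2 = c_2 + 1.3926·q_1 = (-2.9697, 0.2424, 3.0303).
‖u_2‖ = 4.2498, so q_2 = (-0.6988, 0.0570, 0.7130).
q_1·c_3 = (-0.6963)·(-4) + 0.1741·(-4) + (-0.6963)·2 = 0.6963; q_2·c_3 = (-0.6988)·(-4) + 0.0570·(-4) + 0.7130·2 = 3.9931.
u_3 = c_3 − 0.6963·q_1 − 3.9931·q_2 = (-0.7248, -4.3490, -0.3624).
‖u_3‖ = 4.4239, so q_3 = (-0.1638, -0.9831, -0.0819).

Q = [[-0.6963, -0.6988, -0.1638], [0.1741, 0.0570, -0.9831], [-0.6963, 0.7130, -0.0819]], R = [[5.7446, -1.3926, 0.6963], [0.0000, 4.2498, 3.9931], [0.0000, 0.0000, 4.4239]]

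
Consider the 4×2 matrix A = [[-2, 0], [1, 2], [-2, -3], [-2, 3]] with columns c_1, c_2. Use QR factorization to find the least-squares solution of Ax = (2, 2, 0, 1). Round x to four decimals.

x = (-0.3617, 0.3511)

q_1 = c_1/‖c_1‖ = (-2, 1, -2, -2)/3.6056 = (-0.5547, 0.2774, -0.5547, -0.5547).
r_{12} = q_1·c_2 = 0.5547.
u_2 = c_2 − 0.5547·q_1 = (0.3077, 1.8462, -2.6923, 3.3077).
‖u_2‖ = 4.6575, so q_2 = (0.0661, 0.3964, -0.5781, 0.7102).
Qᵀb = (-1.1094, 1.6351).
Back-substitute: x_2 = 1.6351/4.6575 = 0.3511.
x_1 = (-1.1094 − 0.5547·0.3511)/3.6056 = -0.3617.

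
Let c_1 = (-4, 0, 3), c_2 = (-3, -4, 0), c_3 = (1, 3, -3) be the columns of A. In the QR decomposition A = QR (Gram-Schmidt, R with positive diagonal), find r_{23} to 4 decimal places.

r_{23} = -1.9971

c_1 = (-4, 0, 3); ‖c_1‖ = 5.0000, so e_1 = (-0.8000, 0.0000, 0.6000).
e_1·c_2 = (-0.8000)·(-3) + 0.0000·(-4) + 0.6000·0 = 2.4000.
u_2 = c_2 − 2.4000·e_1 = (-1.0800, -4.0000, -1.4400).
‖u_2‖ = 4.3863, so e_2 = (-0.2462, -0.9119, -0.3283).
r_{23} = e_2·c_3 = -1.9971.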